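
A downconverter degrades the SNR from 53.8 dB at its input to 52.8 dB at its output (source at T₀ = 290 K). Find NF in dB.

1.0 dB

NF (dB) = SNR_in(dB) − SNR_out(dB) when the source is at T₀
NF = 53.8 − 52.8 = 1.0 dB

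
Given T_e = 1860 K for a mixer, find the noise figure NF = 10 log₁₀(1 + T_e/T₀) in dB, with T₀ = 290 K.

F = 1 + T_e/T₀ = 1 + 1860/290 = 7.41379
NF = 10 log₁₀(7.41379) = 8.70 dB

8.70 dB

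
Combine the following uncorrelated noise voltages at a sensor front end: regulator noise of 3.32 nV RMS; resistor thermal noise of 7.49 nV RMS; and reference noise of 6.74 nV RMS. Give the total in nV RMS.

Uncorrelated sources add in power (mean-square): V_tot = √(ΣV_i²)
V_tot = √[(3.32×10⁻⁹)² + (7.49×10⁻⁹)² + (6.74×10⁻⁹)²] = 1.06×10⁻⁸ V = 10.6 nV

10.6 nV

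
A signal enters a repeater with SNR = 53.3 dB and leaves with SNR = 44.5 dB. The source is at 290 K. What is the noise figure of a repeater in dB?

NF (dB) = SNR_in(dB) − SNR_out(dB) when the source is at T₀
NF = 53.3 − 44.5 = 8.8 dB

8.8 dB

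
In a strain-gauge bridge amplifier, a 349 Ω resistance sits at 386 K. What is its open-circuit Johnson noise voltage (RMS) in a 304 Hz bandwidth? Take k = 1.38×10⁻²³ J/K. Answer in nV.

V_n = √(4kTRB)
4kTRB = 4 × 1.38×10⁻²³ × 386 × 3.49×10² × 3.04×10² = 2.26×10⁻¹⁵ V²
V_n = √(2.26×10⁻¹⁵) = 4.75×10⁻⁸ V = 47.5 nV

47.5 nV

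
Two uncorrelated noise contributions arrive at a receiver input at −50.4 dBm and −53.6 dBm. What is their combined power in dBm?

−48.7 dBm

Convert to linear, add, convert back:
P₁ = 9.12×10⁻⁹ W, P₂ = 4.37×10⁻⁹ W
P_tot = 1.35×10⁻⁸ W → 10 log₁₀(P_tot / 10⁻³) = −48.7 dBm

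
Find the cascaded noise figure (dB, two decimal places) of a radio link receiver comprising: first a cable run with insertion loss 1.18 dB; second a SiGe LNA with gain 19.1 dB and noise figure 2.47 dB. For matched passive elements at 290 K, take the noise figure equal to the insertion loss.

Convert to linear (a loss of L dB is a gain of −L dB): F_i = 10^(NF_i/10), G_i = 10^(G_i,dB/10)
  Stage 1: F_1 = 10^(1.18/10) = 1.312, G_1 = 10^(−1.18/10) = 0.7621
  Stage 2: F_2 = 10^(2.47/10) = 1.766, G_2 = 10^(19.1/10) = 81.28
Friis cascade:
  F = 1.312 + (1.766 − 1)/0.7621 = 2.317
NF = 10 log₁₀(2.317) = 3.65 dB

3.65 dB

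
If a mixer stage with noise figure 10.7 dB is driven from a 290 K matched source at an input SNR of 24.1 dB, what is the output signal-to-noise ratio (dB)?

13.4 dB

By definition F = SNR_in/SNR_out, so in dB: SNR_out = SNR_in − NF
SNR_out = 24.1 − 10.7 = 13.4 dB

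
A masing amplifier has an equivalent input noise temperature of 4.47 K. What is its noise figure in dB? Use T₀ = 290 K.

0.066 dB

F = 1 + T_e/T₀ = 1 + 4.47/290 = 1.01541
NF = 10 log₁₀(1.01541) = 0.066 dB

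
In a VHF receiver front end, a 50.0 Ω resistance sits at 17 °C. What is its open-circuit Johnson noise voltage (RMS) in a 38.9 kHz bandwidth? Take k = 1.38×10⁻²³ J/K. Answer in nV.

T = 17 °C + 273.15 = 290.15 K
V_n = √(4kTRB)
4kTRB = 4 × 1.38×10⁻²³ × 290.15 × 5.00×10¹ × 3.89×10⁴ = 3.12×10⁻¹⁴ V²
V_n = √(3.12×10⁻¹⁴) = 1.76×10⁻⁷ V = 176 nV

176 nV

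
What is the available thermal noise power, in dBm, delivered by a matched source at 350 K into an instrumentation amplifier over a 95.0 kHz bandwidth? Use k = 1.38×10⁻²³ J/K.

−123.4 dBm

P_n = kTB = 1.38×10⁻²³ × 350 × 9.50×10⁴ = 4.59×10⁻¹⁶ W
In dBm: 10 log₁₀(4.59×10⁻¹⁶ / 10⁻³) = −123.4 dBm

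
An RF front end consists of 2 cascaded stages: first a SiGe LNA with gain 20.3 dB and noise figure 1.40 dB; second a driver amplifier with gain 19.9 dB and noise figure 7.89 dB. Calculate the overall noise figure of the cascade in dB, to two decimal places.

Convert to linear (a loss of L dB is a gain of −L dB): F_i = 10^(NF_i/10), G_i = 10^(G_i,dB/10)
  Stage 1: F_1 = 10^(1.40/10) = 1.380, G_1 = 10^(20.3/10) = 107.2
  Stage 2: F_2 = 10^(7.89/10) = 6.152, G_2 = 10^(19.9/10) = 97.72
Friis cascade:
  F = 1.380 + (6.152 − 1)/107.2 = 1.428
NF = 10 log₁₀(1.428) = 1.55 dB

1.55 dB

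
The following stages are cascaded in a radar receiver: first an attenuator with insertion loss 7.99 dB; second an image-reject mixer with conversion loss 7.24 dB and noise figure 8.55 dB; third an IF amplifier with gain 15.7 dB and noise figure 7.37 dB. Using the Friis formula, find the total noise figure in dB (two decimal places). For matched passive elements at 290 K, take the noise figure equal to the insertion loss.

22.87 dB

Convert to linear (a loss of L dB is a gain of −L dB): F_i = 10^(NF_i/10), G_i = 10^(G_i,dB/10)
  Stage 1: F_1 = 10^(7.99/10) = 6.295, G_1 = 10^(−7.99/10) = 0.1589
  Stage 2: F_2 = 10^(8.55/10) = 7.161, G_2 = 10^(−7.24/10) = 0.1888
  Stage 3: F_3 = 10^(7.37/10) = 5.458, G_3 = 10^(15.7/10) = 37.15
Friis cascade:
  F = 6.295 + (7.161 − 1)/0.1589 + (5.458 − 1)/0.02999 = 193.7
NF = 10 log₁₀(193.7) = 22.87 dB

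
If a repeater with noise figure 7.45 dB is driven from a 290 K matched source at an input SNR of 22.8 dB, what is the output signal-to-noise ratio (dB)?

15.35 dB

By definition F = SNR_in/SNR_out, so in dB: SNR_out = SNR_in − NF
SNR_out = 22.8 − 7.45 = 15.35 dB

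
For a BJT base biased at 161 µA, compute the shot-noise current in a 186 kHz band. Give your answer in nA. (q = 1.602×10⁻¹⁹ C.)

3.10 nA

I_n = √(2qI·B)
2qI·B = 2 × 1.602×10⁻¹⁹ × 1.61×10⁻⁴ × 1.86×10⁵ = 9.59×10⁻¹⁸ A²
I_n = √(9.59×10⁻¹⁸) = 3.10×10⁻⁹ A = 3.10 nA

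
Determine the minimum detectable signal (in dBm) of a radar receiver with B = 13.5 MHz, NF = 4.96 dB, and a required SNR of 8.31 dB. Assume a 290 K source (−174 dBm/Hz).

Sensitivity = −174 + 10 log₁₀(B) + NF + SNR_min
= −174 + 71.3 + 4.96 + 8.31
= −89.43 dBm → −89.4 dBm

−89.4 dBm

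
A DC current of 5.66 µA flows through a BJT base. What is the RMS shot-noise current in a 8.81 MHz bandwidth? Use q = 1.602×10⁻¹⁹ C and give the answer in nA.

4.00 nA

I_n = √(2qI·B)
2qI·B = 2 × 1.602×10⁻¹⁹ × 5.66×10⁻⁶ × 8.81×10⁶ = 1.60×10⁻¹⁷ A²
I_n = √(1.60×10⁻¹⁷) = 4.00×10⁻⁹ A = 4.00 nA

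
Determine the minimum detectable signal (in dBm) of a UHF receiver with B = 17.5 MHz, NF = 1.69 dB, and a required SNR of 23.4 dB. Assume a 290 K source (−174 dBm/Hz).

−76.5 dBm

Sensitivity = −174 + 10 log₁₀(B) + NF + SNR_min
= −174 + 72.43 + 1.69 + 23.4
= −76.48 dBm → −76.5 dBm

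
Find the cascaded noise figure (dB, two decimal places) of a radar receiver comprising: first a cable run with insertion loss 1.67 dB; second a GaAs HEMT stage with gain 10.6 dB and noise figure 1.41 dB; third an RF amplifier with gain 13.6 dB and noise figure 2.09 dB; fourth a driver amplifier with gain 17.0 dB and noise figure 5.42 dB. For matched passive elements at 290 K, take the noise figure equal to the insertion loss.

3.27 dB

Convert to linear (a loss of L dB is a gain of −L dB): F_i = 10^(NF_i/10), G_i = 10^(G_i,dB/10)
  Stage 1: F_1 = 10^(1.67/10) = 1.469, G_1 = 10^(−1.67/10) = 0.6808
  Stage 2: F_2 = 10^(1.41/10) = 1.384, G_2 = 10^(10.6/10) = 11.48
  Stage 3: F_3 = 10^(2.09/10) = 1.618, G_3 = 10^(13.6/10) = 22.91
  Stage 4: F_4 = 10^(5.42/10) = 3.483, G_4 = 10^(17.0/10) = 50.12
Friis cascade:
  F = 1.469 + (1.384 − 1)/0.6808 + (1.618 − 1)/7.816 + (3.483 − 1)/179.1 = 2.125
NF = 10 log₁₀(2.125) = 3.27 dB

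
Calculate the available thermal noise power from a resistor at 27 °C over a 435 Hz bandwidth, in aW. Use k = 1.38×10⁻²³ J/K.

1.80 aW

T = 27 °C + 273.15 = 300.15 K
P_n = kTB = 1.38×10⁻²³ × 300.15 × 4.35×10² = 1.80×10⁻¹⁸ W = 1.80 aW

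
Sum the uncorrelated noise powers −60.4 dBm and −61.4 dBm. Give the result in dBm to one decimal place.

Convert to linear, add, convert back:
P₁ = 9.12×10⁻¹⁰ W, P₂ = 7.24×10⁻¹⁰ W
P_tot = 1.64×10⁻⁹ W → 10 log₁₀(P_tot / 10⁻³) = −57.9 dBm

−57.9 dBm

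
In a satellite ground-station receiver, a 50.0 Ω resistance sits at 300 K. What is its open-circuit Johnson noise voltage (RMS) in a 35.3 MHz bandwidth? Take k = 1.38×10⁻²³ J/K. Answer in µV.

5.41 µV

V_n = √(4kTRB)
4kTRB = 4 × 1.38×10⁻²³ × 300 × 5.00×10¹ × 3.53×10⁷ = 2.92×10⁻¹¹ V²
V_n = √(2.92×10⁻¹¹) = 5.41×10⁻⁶ V = 5.41 µV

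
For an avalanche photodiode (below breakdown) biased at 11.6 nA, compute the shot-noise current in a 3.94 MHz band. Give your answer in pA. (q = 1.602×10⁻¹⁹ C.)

I_n = √(2qI·B)
2qI·B = 2 × 1.602×10⁻¹⁹ × 1.16×10⁻⁸ × 3.94×10⁶ = 1.46×10⁻²⁰ A²
I_n = √(1.46×10⁻²⁰) = 1.21×10⁻¹⁰ A = 121 pA

121 pA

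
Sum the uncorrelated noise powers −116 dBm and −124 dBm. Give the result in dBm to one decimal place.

Convert to linear, add, convert back:
P₁ = 2.51×10⁻¹⁵ W, P₂ = 3.98×10⁻¹⁶ W
P_tot = 2.91×10⁻¹⁵ W → 10 log₁₀(P_tot / 10⁻³) = −115.4 dBm

−115.4 dBm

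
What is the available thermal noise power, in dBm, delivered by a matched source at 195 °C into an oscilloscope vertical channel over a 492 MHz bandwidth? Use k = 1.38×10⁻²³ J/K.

−85.0 dBm

T = 195 °C + 273.15 = 468.15 K
P_n = kTB = 1.38×10⁻²³ × 468.15 × 4.92×10⁸ = 3.18×10⁻¹² W
In dBm: 10 log₁₀(3.18×10⁻¹² / 10⁻³) = −85.0 dBm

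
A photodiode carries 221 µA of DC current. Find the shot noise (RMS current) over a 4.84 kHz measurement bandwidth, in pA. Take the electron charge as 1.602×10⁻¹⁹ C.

I_n = √(2qI·B)
2qI·B = 2 × 1.602×10⁻¹⁹ × 2.21×10⁻⁴ × 4.84×10³ = 3.43×10⁻¹⁹ A²
I_n = √(3.43×10⁻¹⁹) = 5.85×10⁻¹⁰ A = 585 pA

585 pA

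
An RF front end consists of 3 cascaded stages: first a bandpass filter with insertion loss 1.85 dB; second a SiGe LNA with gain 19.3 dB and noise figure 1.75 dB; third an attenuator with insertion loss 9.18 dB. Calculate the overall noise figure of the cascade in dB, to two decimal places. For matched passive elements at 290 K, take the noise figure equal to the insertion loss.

3.84 dB

Convert to linear (a loss of L dB is a gain of −L dB): F_i = 10^(NF_i/10), G_i = 10^(G_i,dB/10)
  Stage 1: F_1 = 10^(1.85/10) = 1.531, G_1 = 10^(−1.85/10) = 0.6531
  Stage 2: F_2 = 10^(1.75/10) = 1.496, G_2 = 10^(19.3/10) = 85.11
  Stage 3: F_3 = 10^(9.18/10) = 8.279, G_3 = 10^(−9.18/10) = 0.1208
Friis cascade:
  F = 1.531 + (1.496 − 1)/0.6531 + (8.279 − 1)/55.59 = 2.422
NF = 10 log₁₀(2.422) = 3.84 dB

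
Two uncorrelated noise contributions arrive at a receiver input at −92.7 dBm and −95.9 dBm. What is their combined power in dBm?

Convert to linear, add, convert back:
P₁ = 5.37×10⁻¹³ W, P₂ = 2.57×10⁻¹³ W
P_tot = 7.94×10⁻¹³ W → 10 log₁₀(P_tot / 10⁻³) = −91.0 dBm

−91.0 dBm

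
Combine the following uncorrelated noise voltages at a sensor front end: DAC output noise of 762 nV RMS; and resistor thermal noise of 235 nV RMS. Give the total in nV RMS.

797 nV

Uncorrelated sources add in power (mean-square): V_tot = √(ΣV_i²)
V_tot = √[(7.62×10⁻⁷)² + (2.35×10⁻⁷)²] = 7.97×10⁻⁷ V = 797 nV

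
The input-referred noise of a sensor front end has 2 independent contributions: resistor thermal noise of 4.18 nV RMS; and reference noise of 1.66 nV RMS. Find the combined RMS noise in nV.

4.50 nV

Uncorrelated sources add in power (mean-square): V_tot = √(ΣV_i²)
V_tot = √[(4.18×10⁻⁹)² + (1.66×10⁻⁹)²] = 4.50×10⁻⁹ V = 4.50 nV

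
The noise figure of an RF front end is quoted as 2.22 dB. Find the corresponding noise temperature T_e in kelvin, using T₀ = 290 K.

194 K

F = 10^(2.22/10) = 1.66725
T_e = (F − 1)·T₀ = (1.66725 − 1) × 290 = 194 K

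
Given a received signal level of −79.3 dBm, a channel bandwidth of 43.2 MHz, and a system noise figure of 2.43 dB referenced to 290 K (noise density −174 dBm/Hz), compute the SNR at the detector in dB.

Noise floor: N = −174 + 10 log₁₀(B) + NF
10 log₁₀(4.32×10⁷) = 76.35 dB
N = −174 + 76.35 + 2.43 = −95.22 dBm
SNR = P_sig − N = −79.3 − (−95.22) = 15.92 dB → 15.9 dB

15.9 dB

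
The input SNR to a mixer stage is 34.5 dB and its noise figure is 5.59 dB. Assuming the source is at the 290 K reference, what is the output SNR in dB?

By definition F = SNR_in/SNR_out, so in dB: SNR_out = SNR_in − NF
SNR_out = 34.5 − 5.59 = 28.91 dB

28.91 dB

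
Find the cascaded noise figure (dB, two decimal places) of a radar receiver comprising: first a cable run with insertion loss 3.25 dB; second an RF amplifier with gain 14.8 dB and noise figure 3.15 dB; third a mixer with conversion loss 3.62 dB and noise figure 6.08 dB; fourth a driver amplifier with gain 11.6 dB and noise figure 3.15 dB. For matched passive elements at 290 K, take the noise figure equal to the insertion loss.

Convert to linear (a loss of L dB is a gain of −L dB): F_i = 10^(NF_i/10), G_i = 10^(G_i,dB/10)
  Stage 1: F_1 = 10^(3.25/10) = 2.113, G_1 = 10^(−3.25/10) = 0.4732
  Stage 2: F_2 = 10^(3.15/10) = 2.065, G_2 = 10^(14.8/10) = 30.20
  Stage 3: F_3 = 10^(6.08/10) = 4.055, G_3 = 10^(−3.62/10) = 0.4345
  Stage 4: F_4 = 10^(3.15/10) = 2.065, G_4 = 10^(11.6/10) = 14.45
Friis cascade:
  F = 2.113 + (2.065 − 1)/0.4732 + (4.055 − 1)/14.29 + (2.065 − 1)/6.209 = 4.751
NF = 10 log₁₀(4.751) = 6.77 dB

6.77 dB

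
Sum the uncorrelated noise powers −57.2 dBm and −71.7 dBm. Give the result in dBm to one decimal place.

Convert to linear, add, convert back:
P₁ = 1.91×10⁻⁹ W, P₂ = 6.76×10⁻¹¹ W
P_tot = 1.97×10⁻⁹ W → 10 log₁₀(P_tot / 10⁻³) = −57.0 dBm

−57.0 dBm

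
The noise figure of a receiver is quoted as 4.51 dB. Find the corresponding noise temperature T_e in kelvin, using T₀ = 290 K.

F = 10^(4.51/10) = 2.82488
T_e = (F − 1)·T₀ = (2.82488 − 1) × 290 = 529 K

529 K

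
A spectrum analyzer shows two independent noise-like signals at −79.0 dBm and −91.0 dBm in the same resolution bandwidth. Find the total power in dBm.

−78.7 dBm

Convert to linear, add, convert back:
P₁ = 1.26×10⁻¹¹ W, P₂ = 7.94×10⁻¹³ W
P_tot = 1.34×10⁻¹¹ W → 10 log₁₀(P_tot / 10⁻³) = −78.7 dBm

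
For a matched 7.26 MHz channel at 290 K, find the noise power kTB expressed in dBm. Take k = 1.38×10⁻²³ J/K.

P_n = kTB = 1.38×10⁻²³ × 290 × 7.26×10⁶ = 2.91×10⁻¹⁴ W
In dBm: 10 log₁₀(2.91×10⁻¹⁴ / 10⁻³) = −105.4 dBm

−105.4 dBm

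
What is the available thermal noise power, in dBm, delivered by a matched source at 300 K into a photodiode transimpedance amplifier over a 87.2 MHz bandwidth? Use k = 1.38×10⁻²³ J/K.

P_n = kTB = 1.38×10⁻²³ × 300 × 8.72×10⁷ = 3.61×10⁻¹³ W
In dBm: 10 log₁₀(3.61×10⁻¹³ / 10⁻³) = −94.4 dBm

−94.4 dBm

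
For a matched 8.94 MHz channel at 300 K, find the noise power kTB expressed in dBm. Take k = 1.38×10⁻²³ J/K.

−104.3 dBm

P_n = kTB = 1.38×10⁻²³ × 300 × 8.94×10⁶ = 3.70×10⁻¹⁴ W
In dBm: 10 log₁₀(3.70×10⁻¹⁴ / 10⁻³) = −104.3 dBm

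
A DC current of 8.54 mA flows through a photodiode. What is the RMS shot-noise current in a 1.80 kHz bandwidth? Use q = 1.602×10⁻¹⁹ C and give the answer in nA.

I_n = √(2qI·B)
2qI·B = 2 × 1.602×10⁻¹⁹ × 8.54×10⁻³ × 1.80×10³ = 4.93×10⁻¹⁸ A²
I_n = √(4.93×10⁻¹⁸) = 2.22×10⁻⁹ A = 2.22 nA

2.22 nA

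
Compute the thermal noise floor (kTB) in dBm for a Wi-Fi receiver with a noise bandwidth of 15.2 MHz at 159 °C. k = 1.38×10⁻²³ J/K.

−100.4 dBm

T = 159 °C + 273.15 = 432.15 K
P_n = kTB = 1.38×10⁻²³ × 432.15 × 1.52×10⁷ = 9.06×10⁻¹⁴ W
In dBm: 10 log₁₀(9.06×10⁻¹⁴ / 10⁻³) = −100.4 dBm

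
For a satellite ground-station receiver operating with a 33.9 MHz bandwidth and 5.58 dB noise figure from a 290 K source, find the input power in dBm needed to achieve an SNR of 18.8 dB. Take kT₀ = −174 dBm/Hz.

−74.3 dBm

Sensitivity = −174 + 10 log₁₀(B) + NF + SNR_min
= −174 + 75.3 + 5.58 + 18.8
= −74.32 dBm → −74.3 dBm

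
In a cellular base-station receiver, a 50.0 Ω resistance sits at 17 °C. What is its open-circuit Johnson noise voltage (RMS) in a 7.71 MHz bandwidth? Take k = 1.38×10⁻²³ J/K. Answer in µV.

T = 17 °C + 273.15 = 290.15 K
V_n = √(4kTRB)
4kTRB = 4 × 1.38×10⁻²³ × 290.15 × 5.00×10¹ × 7.71×10⁶ = 6.17×10⁻¹² V²
V_n = √(6.17×10⁻¹²) = 2.48×10⁻⁶ V = 2.48 µV

2.48 µV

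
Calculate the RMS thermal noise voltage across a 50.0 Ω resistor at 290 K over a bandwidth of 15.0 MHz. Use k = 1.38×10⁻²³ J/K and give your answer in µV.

3.46 µV

V_n = √(4kTRB)
4kTRB = 4 × 1.38×10⁻²³ × 290 × 5.00×10¹ × 1.50×10⁷ = 1.20×10⁻¹¹ V²
V_n = √(1.20×10⁻¹¹) = 3.46×10⁻⁶ V = 3.46 µV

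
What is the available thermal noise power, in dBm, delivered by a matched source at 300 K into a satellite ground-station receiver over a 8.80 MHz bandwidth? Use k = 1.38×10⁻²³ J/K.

−104.4 dBm

P_n = kTB = 1.38×10⁻²³ × 300 × 8.80×10⁶ = 3.64×10⁻¹⁴ W
In dBm: 10 log₁₀(3.64×10⁻¹⁴ / 10⁻³) = −104.4 dBm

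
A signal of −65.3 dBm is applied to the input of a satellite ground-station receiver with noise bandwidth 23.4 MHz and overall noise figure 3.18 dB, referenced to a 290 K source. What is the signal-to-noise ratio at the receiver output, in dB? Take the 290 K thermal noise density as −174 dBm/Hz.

31.8 dB

Noise floor: N = −174 + 10 log₁₀(B) + NF
10 log₁₀(2.34×10⁷) = 73.69 dB
N = −174 + 73.69 + 3.18 = −97.13 dBm
SNR = P_sig − N = −65.3 − (−97.13) = 31.83 dB → 31.8 dB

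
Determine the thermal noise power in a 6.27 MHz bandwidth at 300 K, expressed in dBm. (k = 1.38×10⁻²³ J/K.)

P_n = kTB = 1.38×10⁻²³ × 300 × 6.27×10⁶ = 2.60×10⁻¹⁴ W
In dBm: 10 log₁₀(2.60×10⁻¹⁴ / 10⁻³) = −105.9 dBm

−105.9 dBm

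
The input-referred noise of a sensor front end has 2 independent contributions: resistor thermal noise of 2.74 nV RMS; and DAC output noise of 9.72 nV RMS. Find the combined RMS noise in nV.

Uncorrelated sources add in power (mean-square): V_tot = √(ΣV_i²)
V_tot = √[(2.74×10⁻⁹)² + (9.72×10⁻⁹)²] = 1.01×10⁻⁸ V = 10.1 nV

10.1 nV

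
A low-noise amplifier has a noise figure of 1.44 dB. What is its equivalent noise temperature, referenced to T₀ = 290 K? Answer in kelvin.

F = 10^(1.44/10) = 1.39316
T_e = (F − 1)·T₀ = (1.39316 − 1) × 290 = 114 K

114 K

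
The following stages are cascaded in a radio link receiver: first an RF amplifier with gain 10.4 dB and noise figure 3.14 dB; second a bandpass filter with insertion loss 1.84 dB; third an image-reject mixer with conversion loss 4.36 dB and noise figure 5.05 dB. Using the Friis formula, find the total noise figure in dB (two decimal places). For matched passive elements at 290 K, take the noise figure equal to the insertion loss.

Convert to linear (a loss of L dB is a gain of −L dB): F_i = 10^(NF_i/10), G_i = 10^(G_i,dB/10)
  Stage 1: F_1 = 10^(3.14/10) = 2.061, G_1 = 10^(10.4/10) = 10.96
  Stage 2: F_2 = 10^(1.84/10) = 1.528, G_2 = 10^(−1.84/10) = 0.6546
  Stage 3: F_3 = 10^(5.05/10) = 3.199, G_3 = 10^(−4.36/10) = 0.3664
Friis cascade:
  F = 2.061 + (1.528 − 1)/10.96 + (3.199 − 1)/7.178 = 2.415
NF = 10 log₁₀(2.415) = 3.83 dB

3.83 dB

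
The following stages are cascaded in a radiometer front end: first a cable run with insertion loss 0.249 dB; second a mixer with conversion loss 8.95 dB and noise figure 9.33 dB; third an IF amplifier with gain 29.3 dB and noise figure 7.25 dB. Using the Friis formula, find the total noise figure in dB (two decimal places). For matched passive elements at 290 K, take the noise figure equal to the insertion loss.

Convert to linear (a loss of L dB is a gain of −L dB): F_i = 10^(NF_i/10), G_i = 10^(G_i,dB/10)
  Stage 1: F_1 = 10^(0.249/10) = 1.059, G_1 = 10^(−0.249/10) = 0.9443
  Stage 2: F_2 = 10^(9.33/10) = 8.570, G_2 = 10^(−8.95/10) = 0.1274
  Stage 3: F_3 = 10^(7.25/10) = 5.309, G_3 = 10^(29.3/10) = 851.1
Friis cascade:
  F = 1.059 + (8.570 − 1)/0.9443 + (5.309 − 1)/0.1203 = 44.91
NF = 10 log₁₀(44.91) = 16.52 dB

16.52 dB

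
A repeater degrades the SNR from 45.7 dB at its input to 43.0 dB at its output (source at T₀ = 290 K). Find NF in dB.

2.7 dB

NF (dB) = SNR_in(dB) − SNR_out(dB) when the source is at T₀
NF = 45.7 − 43.0 = 2.7 dB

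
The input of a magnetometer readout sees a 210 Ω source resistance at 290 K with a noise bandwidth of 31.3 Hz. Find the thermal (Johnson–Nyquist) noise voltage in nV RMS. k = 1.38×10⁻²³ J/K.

V_n = √(4kTRB)
4kTRB = 4 × 1.38×10⁻²³ × 290 × 2.10×10² × 3.13×10¹ = 1.05×10⁻¹⁶ V²
V_n = √(1.05×10⁻¹⁶) = 1.03×10⁻⁸ V = 10.3 nV

10.3 nV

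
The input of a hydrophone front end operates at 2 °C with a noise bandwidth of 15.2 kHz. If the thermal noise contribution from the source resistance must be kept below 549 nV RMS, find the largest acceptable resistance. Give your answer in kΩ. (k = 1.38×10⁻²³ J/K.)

1.31 kΩ

T = 2 °C + 273.15 = 275.15 K
Johnson–Nyquist: V_n = √(4kTRB) ⇒ R = V_n² / (4kTB)
4kTB = 4 × 1.38×10⁻²³ × 275.15 × 1.52×10⁴ = 2.31×10⁻¹⁶
R = (5.49×10⁻⁷)² / 2.31×10⁻¹⁶ = 1.31×10³ Ω = 1.31 kΩ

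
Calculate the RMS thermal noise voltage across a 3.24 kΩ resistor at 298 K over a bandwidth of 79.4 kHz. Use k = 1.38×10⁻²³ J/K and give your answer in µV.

2.06 µV

V_n = √(4kTRB)
4kTRB = 4 × 1.38×10⁻²³ × 298 × 3.24×10³ × 7.94×10⁴ = 4.23×10⁻¹² V²
V_n = √(4.23×10⁻¹²) = 2.06×10⁻⁶ V = 2.06 µV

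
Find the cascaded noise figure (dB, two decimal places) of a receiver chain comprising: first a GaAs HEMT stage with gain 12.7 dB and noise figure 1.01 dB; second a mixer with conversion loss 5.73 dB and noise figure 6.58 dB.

Convert to linear (a loss of L dB is a gain of −L dB): F_i = 10^(NF_i/10), G_i = 10^(G_i,dB/10)
  Stage 1: F_1 = 10^(1.01/10) = 1.262, G_1 = 10^(12.7/10) = 18.62
  Stage 2: F_2 = 10^(6.58/10) = 4.550, G_2 = 10^(−5.73/10) = 0.2673
Friis cascade:
  F = 1.262 + (4.550 − 1)/18.62 = 1.452
NF = 10 log₁₀(1.452) = 1.62 dB

1.62 dB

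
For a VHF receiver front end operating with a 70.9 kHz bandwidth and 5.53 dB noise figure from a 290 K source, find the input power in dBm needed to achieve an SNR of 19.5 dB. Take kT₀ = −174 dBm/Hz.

−100.5 dBm

Sensitivity = −174 + 10 log₁₀(B) + NF + SNR_min
= −174 + 48.51 + 5.53 + 19.5
= −100.46 dBm → −100.5 dBm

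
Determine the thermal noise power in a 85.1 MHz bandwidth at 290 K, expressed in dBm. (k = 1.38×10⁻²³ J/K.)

P_n = kTB = 1.38×10⁻²³ × 290 × 8.51×10⁷ = 3.41×10⁻¹³ W
In dBm: 10 log₁₀(3.41×10⁻¹³ / 10⁻³) = −94.7 dBm

−94.7 dBm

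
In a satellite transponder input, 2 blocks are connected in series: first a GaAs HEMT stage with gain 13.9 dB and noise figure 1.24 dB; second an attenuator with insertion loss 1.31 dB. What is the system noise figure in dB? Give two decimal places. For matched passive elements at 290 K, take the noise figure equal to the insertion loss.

1.29 dB

Convert to linear (a loss of L dB is a gain of −L dB): F_i = 10^(NF_i/10), G_i = 10^(G_i,dB/10)
  Stage 1: F_1 = 10^(1.24/10) = 1.330, G_1 = 10^(13.9/10) = 24.55
  Stage 2: F_2 = 10^(1.31/10) = 1.352, G_2 = 10^(−1.31/10) = 0.7396
Friis cascade:
  F = 1.330 + (1.352 − 1)/24.55 = 1.345
NF = 10 log₁₀(1.345) = 1.29 dB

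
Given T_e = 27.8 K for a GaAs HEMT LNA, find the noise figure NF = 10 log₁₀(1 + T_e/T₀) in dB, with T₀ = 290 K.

F = 1 + T_e/T₀ = 1 + 27.8/290 = 1.09586
NF = 10 log₁₀(1.09586) = 0.398 dB

0.398 dB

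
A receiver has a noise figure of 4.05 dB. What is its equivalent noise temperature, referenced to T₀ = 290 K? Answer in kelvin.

F = 10^(4.05/10) = 2.54097
T_e = (F − 1)·T₀ = (2.54097 − 1) × 290 = 447 K

447 K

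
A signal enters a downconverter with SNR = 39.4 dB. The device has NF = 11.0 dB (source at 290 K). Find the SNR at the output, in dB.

28.4 dB

By definition F = SNR_in/SNR_out, so in dB: SNR_out = SNR_in − NF
SNR_out = 39.4 − 11.0 = 28.4 dB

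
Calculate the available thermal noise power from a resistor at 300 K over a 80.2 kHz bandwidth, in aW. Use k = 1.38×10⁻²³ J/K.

332 aW

P_n = kTB = 1.38×10⁻²³ × 300 × 8.02×10⁴ = 3.32×10⁻¹⁶ W = 332 aW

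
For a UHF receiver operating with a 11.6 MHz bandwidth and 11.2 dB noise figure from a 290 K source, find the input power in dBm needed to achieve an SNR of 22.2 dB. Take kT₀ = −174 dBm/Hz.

−70.0 dBm

Sensitivity = −174 + 10 log₁₀(B) + NF + SNR_min
= −174 + 70.64 + 11.2 + 22.2
= −69.96 dBm → −70.0 dBm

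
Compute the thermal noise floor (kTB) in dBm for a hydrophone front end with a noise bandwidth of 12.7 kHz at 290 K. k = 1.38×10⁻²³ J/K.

−132.9 dBm

P_n = kTB = 1.38×10⁻²³ × 290 × 1.27×10⁴ = 5.08×10⁻¹⁷ W
In dBm: 10 log₁₀(5.08×10⁻¹⁷ / 10⁻³) = −132.9 dBm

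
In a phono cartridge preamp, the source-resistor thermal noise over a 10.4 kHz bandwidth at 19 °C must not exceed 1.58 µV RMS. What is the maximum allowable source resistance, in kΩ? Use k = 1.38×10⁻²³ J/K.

14.9 kΩ

T = 19 °C + 273.15 = 292.15 K
Johnson–Nyquist: V_n = √(4kTRB) ⇒ R = V_n² / (4kTB)
4kTB = 4 × 1.38×10⁻²³ × 292.15 × 1.04×10⁴ = 1.68×10⁻¹⁶
R = (1.58×10⁻⁶)² / 1.68×10⁻¹⁶ = 1.49×10⁴ Ω = 14.9 kΩ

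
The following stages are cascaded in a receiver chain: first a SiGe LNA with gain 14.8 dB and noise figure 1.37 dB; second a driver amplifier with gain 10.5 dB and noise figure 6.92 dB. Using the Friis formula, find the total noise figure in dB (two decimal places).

Convert to linear (a loss of L dB is a gain of −L dB): F_i = 10^(NF_i/10), G_i = 10^(G_i,dB/10)
  Stage 1: F_1 = 10^(1.37/10) = 1.371, G_1 = 10^(14.8/10) = 30.20
  Stage 2: F_2 = 10^(6.92/10) = 4.920, G_2 = 10^(10.5/10) = 11.22
Friis cascade:
  F = 1.371 + (4.920 − 1)/30.20 = 1.501
NF = 10 log₁₀(1.501) = 1.76 dB

1.76 dB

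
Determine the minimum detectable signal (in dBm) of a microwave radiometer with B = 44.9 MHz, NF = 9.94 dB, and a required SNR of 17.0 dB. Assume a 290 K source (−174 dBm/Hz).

Sensitivity = −174 + 10 log₁₀(B) + NF + SNR_min
= −174 + 76.52 + 9.94 + 17.0
= −70.54 dBm → −70.5 dBm

−70.5 dBm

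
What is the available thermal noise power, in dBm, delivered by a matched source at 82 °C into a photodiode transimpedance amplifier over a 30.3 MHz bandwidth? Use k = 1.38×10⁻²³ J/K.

T = 82 °C + 273.15 = 355.15 K
P_n = kTB = 1.38×10⁻²³ × 355.15 × 3.03×10⁷ = 1.49×10⁻¹³ W
In dBm: 10 log₁₀(1.49×10⁻¹³ / 10⁻³) = −98.3 dBm

−98.3 dBm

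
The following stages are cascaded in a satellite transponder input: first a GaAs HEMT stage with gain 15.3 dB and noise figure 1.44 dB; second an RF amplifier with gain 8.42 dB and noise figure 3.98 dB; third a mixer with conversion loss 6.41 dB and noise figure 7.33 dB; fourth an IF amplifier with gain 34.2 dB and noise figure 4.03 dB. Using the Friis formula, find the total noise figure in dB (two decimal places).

Convert to linear (a loss of L dB is a gain of −L dB): F_i = 10^(NF_i/10), G_i = 10^(G_i,dB/10)
  Stage 1: F_1 = 10^(1.44/10) = 1.393, G_1 = 10^(15.3/10) = 33.88
  Stage 2: F_2 = 10^(3.98/10) = 2.500, G_2 = 10^(8.42/10) = 6.950
  Stage 3: F_3 = 10^(7.33/10) = 5.408, G_3 = 10^(−6.41/10) = 0.2286
  Stage 4: F_4 = 10^(4.03/10) = 2.529, G_4 = 10^(34.2/10) = 2630
Friis cascade:
  F = 1.393 + (2.500 − 1)/33.88 + (5.408 − 1)/235.5 + (2.529 − 1)/53.83 = 1.485
NF = 10 log₁₀(1.485) = 1.72 dB

1.72 dB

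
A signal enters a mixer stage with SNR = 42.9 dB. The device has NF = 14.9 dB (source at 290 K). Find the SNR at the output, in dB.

28.0 dB

By definition F = SNR_in/SNR_out, so in dB: SNR_out = SNR_in − NF
SNR_out = 42.9 − 14.9 = 28.0 dB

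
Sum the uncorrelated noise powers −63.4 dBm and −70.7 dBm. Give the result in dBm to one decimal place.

−62.7 dBm

Convert to linear, add, convert back:
P₁ = 4.57×10⁻¹⁰ W, P₂ = 8.51×10⁻¹¹ W
P_tot = 5.42×10⁻¹⁰ W → 10 log₁₀(P_tot / 10⁻³) = −62.7 dBm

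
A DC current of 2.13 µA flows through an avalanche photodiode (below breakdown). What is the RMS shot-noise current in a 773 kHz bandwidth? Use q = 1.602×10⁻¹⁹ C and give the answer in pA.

726 pA

I_n = √(2qI·B)
2qI·B = 2 × 1.602×10⁻¹⁹ × 2.13×10⁻⁶ × 7.73×10⁵ = 5.28×10⁻¹⁹ A²
I_n = √(5.28×10⁻¹⁹) = 7.26×10⁻¹⁰ A = 726 pA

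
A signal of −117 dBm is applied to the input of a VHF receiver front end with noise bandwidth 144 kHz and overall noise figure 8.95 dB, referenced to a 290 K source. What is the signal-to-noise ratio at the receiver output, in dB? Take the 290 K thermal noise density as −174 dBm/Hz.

Noise floor: N = −174 + 10 log₁₀(B) + NF
10 log₁₀(1.44×10⁵) = 51.58 dB
N = −174 + 51.58 + 8.95 = −113.47 dBm
SNR = P_sig − N = −117 − (−113.47) = −3.53 dB → −3.5 dB

−3.5 dB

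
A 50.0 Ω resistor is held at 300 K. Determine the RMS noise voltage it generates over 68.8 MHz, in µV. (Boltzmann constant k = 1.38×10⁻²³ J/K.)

7.55 µV

V_n = √(4kTRB)
4kTRB = 4 × 1.38×10⁻²³ × 300 × 5.00×10¹ × 6.88×10⁷ = 5.70×10⁻¹¹ V²
V_n = √(5.70×10⁻¹¹) = 7.55×10⁻⁶ V = 7.55 µV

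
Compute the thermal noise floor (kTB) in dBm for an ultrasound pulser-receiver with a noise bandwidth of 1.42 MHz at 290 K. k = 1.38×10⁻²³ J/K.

P_n = kTB = 1.38×10⁻²³ × 290 × 1.42×10⁶ = 5.68×10⁻¹⁵ W
In dBm: 10 log₁₀(5.68×10⁻¹⁵ / 10⁻³) = −112.5 dBm

−112.5 dBm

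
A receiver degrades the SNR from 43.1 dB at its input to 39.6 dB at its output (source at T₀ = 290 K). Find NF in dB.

NF (dB) = SNR_in(dB) − SNR_out(dB) when the source is at T₀
NF = 43.1 − 39.6 = 3.5 dB

3.5 dB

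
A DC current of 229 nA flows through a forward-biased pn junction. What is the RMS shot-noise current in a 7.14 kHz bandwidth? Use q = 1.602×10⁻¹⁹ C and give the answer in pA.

22.9 pA

I_n = √(2qI·B)
2qI·B = 2 × 1.602×10⁻¹⁹ × 2.29×10⁻⁷ × 7.14×10³ = 5.24×10⁻²² A²
I_n = √(5.24×10⁻²²) = 2.29×10⁻¹¹ A = 22.9 pA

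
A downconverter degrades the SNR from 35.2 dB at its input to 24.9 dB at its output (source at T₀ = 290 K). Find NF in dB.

NF (dB) = SNR_in(dB) − SNR_out(dB) when the source is at T₀
NF = 35.2 − 24.9 = 10.3 dB

10.3 dB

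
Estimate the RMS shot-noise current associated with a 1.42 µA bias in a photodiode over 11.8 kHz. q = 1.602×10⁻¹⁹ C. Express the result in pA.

I_n = √(2qI·B)
2qI·B = 2 × 1.602×10⁻¹⁹ × 1.42×10⁻⁶ × 1.18×10⁴ = 5.37×10⁻²¹ A²
I_n = √(5.37×10⁻²¹) = 7.33×10⁻¹¹ A = 73.3 pA

73.3 pA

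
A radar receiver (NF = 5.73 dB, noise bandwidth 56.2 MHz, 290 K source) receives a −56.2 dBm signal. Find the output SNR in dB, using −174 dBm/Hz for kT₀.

Noise floor: N = −174 + 10 log₁₀(B) + NF
10 log₁₀(5.62×10⁷) = 77.5 dB
N = −174 + 77.5 + 5.73 = −90.77 dBm
SNR = P_sig − N = −56.2 − (−90.77) = 34.57 dB → 34.6 dB

34.6 dB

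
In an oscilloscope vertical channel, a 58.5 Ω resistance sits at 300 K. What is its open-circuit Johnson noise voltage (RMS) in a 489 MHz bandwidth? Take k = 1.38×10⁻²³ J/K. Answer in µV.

V_n = √(4kTRB)
4kTRB = 4 × 1.38×10⁻²³ × 300 × 5.85×10¹ × 4.89×10⁸ = 4.74×10⁻¹⁰ V²
V_n = √(4.74×10⁻¹⁰) = 2.18×10⁻⁵ V = 21.8 µV

21.8 µV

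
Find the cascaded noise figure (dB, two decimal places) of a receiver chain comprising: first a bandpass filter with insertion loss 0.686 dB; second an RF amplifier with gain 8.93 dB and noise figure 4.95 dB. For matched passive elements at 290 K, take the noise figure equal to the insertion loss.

5.64 dB

Convert to linear (a loss of L dB is a gain of −L dB): F_i = 10^(NF_i/10), G_i = 10^(G_i,dB/10)
  Stage 1: F_1 = 10^(0.686/10) = 1.171, G_1 = 10^(−0.686/10) = 0.8539
  Stage 2: F_2 = 10^(4.95/10) = 3.126, G_2 = 10^(8.93/10) = 7.816
Friis cascade:
  F = 1.171 + (3.126 − 1)/0.8539 = 3.661
NF = 10 log₁₀(3.661) = 5.64 dB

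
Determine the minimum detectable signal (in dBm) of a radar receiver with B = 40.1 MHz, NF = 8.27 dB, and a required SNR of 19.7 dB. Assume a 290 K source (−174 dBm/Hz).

Sensitivity = −174 + 10 log₁₀(B) + NF + SNR_min
= −174 + 76.03 + 8.27 + 19.7
= −70.00 dBm → −70.0 dBm

−70.0 dBm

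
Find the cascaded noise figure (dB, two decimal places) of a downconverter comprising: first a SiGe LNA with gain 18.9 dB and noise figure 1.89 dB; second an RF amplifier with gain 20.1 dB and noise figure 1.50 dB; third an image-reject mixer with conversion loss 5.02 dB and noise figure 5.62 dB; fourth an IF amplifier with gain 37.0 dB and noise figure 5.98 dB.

1.91 dB

Convert to linear (a loss of L dB is a gain of −L dB): F_i = 10^(NF_i/10), G_i = 10^(G_i,dB/10)
  Stage 1: F_1 = 10^(1.89/10) = 1.545, G_1 = 10^(18.9/10) = 77.62
  Stage 2: F_2 = 10^(1.50/10) = 1.413, G_2 = 10^(20.1/10) = 102.3
  Stage 3: F_3 = 10^(5.62/10) = 3.648, G_3 = 10^(−5.02/10) = 0.3148
  Stage 4: F_4 = 10^(5.98/10) = 3.963, G_4 = 10^(37.0/10) = 5012
Friis cascade:
  F = 1.545 + (1.413 − 1)/77.62 + (3.648 − 1)/7943 + (3.963 − 1)/2500 = 1.552
NF = 10 log₁₀(1.552) = 1.91 dB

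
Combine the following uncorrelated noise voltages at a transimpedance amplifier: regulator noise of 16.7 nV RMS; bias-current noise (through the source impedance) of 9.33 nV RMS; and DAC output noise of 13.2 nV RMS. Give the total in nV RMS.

23.2 nV

Uncorrelated sources add in power (mean-square): V_tot = √(ΣV_i²)
V_tot = √[(1.67×10⁻⁸)² + (9.33×10⁻⁹)² + (1.32×10⁻⁸)²] = 2.32×10⁻⁸ V = 23.2 nV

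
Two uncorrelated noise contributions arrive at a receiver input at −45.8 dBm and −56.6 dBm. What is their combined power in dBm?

−45.5 dBm

Convert to linear, add, convert back:
P₁ = 2.63×10⁻⁸ W, P₂ = 2.19×10⁻⁹ W
P_tot = 2.85×10⁻⁸ W → 10 log₁₀(P_tot / 10⁻³) = −45.5 dBm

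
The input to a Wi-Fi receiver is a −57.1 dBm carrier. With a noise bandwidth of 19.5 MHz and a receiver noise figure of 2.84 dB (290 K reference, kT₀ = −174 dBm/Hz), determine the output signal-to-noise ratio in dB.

41.2 dB

Noise floor: N = −174 + 10 log₁₀(B) + NF
10 log₁₀(1.95×10⁷) = 72.9 dB
N = −174 + 72.9 + 2.84 = −98.26 dBm
SNR = P_sig − N = −57.1 − (−98.26) = 41.16 dB → 41.2 dB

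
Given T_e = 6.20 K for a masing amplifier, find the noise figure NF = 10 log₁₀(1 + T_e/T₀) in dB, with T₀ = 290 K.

0.092 dB

F = 1 + T_e/T₀ = 1 + 6.20/290 = 1.02138
NF = 10 log₁₀(1.02138) = 0.092 dB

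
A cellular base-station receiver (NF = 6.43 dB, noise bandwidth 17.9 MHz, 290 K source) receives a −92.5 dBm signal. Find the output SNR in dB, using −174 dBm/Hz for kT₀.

Noise floor: N = −174 + 10 log₁₀(B) + NF
10 log₁₀(1.79×10⁷) = 72.53 dB
N = −174 + 72.53 + 6.43 = −95.04 dBm
SNR = P_sig − N = −92.5 − (−95.04) = 2.54 dB → 2.5 dB

2.5 dB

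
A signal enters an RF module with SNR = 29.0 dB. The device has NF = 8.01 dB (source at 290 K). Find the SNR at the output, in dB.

20.99 dB

By definition F = SNR_in/SNR_out, so in dB: SNR_out = SNR_in − NF
SNR_out = 29.0 − 8.01 = 20.99 dB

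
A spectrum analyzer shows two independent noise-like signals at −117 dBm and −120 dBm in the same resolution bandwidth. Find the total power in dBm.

−115.2 dBm

Convert to linear, add, convert back:
P₁ = 2.00×10⁻¹⁵ W, P₂ = 1.00×10⁻¹⁵ W
P_tot = 3.00×10⁻¹⁵ W → 10 log₁₀(P_tot / 10⁻³) = −115.2 dBm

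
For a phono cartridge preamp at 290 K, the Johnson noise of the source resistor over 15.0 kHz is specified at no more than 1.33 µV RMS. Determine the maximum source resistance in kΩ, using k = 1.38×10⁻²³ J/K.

Johnson–Nyquist: V_n = √(4kTRB) ⇒ R = V_n² / (4kTB)
4kTB = 4 × 1.38×10⁻²³ × 290 × 1.50×10⁴ = 2.40×10⁻¹⁶
R = (1.33×10⁻⁶)² / 2.40×10⁻¹⁶ = 7.37×10³ Ω = 7.37 kΩ

7.37 kΩ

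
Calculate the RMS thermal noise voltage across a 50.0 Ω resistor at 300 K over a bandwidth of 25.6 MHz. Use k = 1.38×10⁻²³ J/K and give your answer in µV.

4.60 µV

V_n = √(4kTRB)
4kTRB = 4 × 1.38×10⁻²³ × 300 × 5.00×10¹ × 2.56×10⁷ = 2.12×10⁻¹¹ V²
V_n = √(2.12×10⁻¹¹) = 4.60×10⁻⁶ V = 4.60 µV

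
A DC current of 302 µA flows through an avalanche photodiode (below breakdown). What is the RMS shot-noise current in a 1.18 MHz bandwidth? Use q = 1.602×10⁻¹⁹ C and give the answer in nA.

10.7 nA

I_n = √(2qI·B)
2qI·B = 2 × 1.602×10⁻¹⁹ × 3.02×10⁻⁴ × 1.18×10⁶ = 1.14×10⁻¹⁶ A²
I_n = √(1.14×10⁻¹⁶) = 1.07×10⁻⁸ A = 10.7 nA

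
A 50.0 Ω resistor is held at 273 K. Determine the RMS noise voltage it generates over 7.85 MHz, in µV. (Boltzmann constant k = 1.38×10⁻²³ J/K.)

2.43 µV

V_n = √(4kTRB)
4kTRB = 4 × 1.38×10⁻²³ × 273 × 5.00×10¹ × 7.85×10⁶ = 5.91×10⁻¹² V²
V_n = √(5.91×10⁻¹²) = 2.43×10⁻⁶ V = 2.43 µV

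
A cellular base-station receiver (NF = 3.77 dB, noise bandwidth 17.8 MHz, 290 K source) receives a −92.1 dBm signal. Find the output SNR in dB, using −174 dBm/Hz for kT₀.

5.6 dB

Noise floor: N = −174 + 10 log₁₀(B) + NF
10 log₁₀(1.78×10⁷) = 72.5 dB
N = −174 + 72.5 + 3.77 = −97.73 dBm
SNR = P_sig − N = −92.1 − (−97.73) = 5.63 dB → 5.6 dB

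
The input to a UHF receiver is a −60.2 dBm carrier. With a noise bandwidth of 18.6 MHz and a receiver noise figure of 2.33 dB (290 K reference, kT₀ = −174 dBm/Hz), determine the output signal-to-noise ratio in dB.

Noise floor: N = −174 + 10 log₁₀(B) + NF
10 log₁₀(1.86×10⁷) = 72.7 dB
N = −174 + 72.7 + 2.33 = −98.97 dBm
SNR = P_sig − N = −60.2 − (−98.97) = 38.77 dB → 38.8 dB

38.8 dB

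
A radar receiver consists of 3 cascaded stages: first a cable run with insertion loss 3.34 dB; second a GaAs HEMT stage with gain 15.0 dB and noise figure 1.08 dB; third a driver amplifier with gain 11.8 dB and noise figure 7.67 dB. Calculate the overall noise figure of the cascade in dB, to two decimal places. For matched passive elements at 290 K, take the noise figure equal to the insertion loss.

4.91 dB

Convert to linear (a loss of L dB is a gain of −L dB): F_i = 10^(NF_i/10), G_i = 10^(G_i,dB/10)
  Stage 1: F_1 = 10^(3.34/10) = 2.158, G_1 = 10^(−3.34/10) = 0.4634
  Stage 2: F_2 = 10^(1.08/10) = 1.282, G_2 = 10^(15.0/10) = 31.62
  Stage 3: F_3 = 10^(7.67/10) = 5.848, G_3 = 10^(11.8/10) = 15.14
Friis cascade:
  F = 2.158 + (1.282 − 1)/0.4634 + (5.848 − 1)/14.66 = 3.098
NF = 10 log₁₀(3.098) = 4.91 dB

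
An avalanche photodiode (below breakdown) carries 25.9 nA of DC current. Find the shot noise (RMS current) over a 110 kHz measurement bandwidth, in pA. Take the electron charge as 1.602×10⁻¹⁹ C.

30.2 pA

I_n = √(2qI·B)
2qI·B = 2 × 1.602×10⁻¹⁹ × 2.59×10⁻⁸ × 1.10×10⁵ = 9.13×10⁻²² A²
I_n = √(9.13×10⁻²²) = 3.02×10⁻¹¹ A = 30.2 pA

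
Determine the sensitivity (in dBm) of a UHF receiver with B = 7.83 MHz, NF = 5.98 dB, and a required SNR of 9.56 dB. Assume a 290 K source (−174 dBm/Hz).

Sensitivity = −174 + 10 log₁₀(B) + NF + SNR_min
= −174 + 68.94 + 5.98 + 9.56
= −89.52 dBm → −89.5 dBm

−89.5 dBm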